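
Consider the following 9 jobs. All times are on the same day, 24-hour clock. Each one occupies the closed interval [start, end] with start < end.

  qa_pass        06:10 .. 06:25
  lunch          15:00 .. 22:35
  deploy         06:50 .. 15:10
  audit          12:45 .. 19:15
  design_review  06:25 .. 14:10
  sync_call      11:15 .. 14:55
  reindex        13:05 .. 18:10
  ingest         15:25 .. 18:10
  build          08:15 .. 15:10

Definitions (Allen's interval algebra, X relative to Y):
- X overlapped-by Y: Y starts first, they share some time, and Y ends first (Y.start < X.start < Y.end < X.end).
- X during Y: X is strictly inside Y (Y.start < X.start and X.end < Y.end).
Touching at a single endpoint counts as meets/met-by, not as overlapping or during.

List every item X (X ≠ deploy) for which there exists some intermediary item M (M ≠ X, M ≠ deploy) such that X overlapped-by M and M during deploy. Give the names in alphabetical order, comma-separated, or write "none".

audit, reindex

Target deploy = [06:50, 15:10].
Intermediaries M with M during deploy: sync_call.
Via sync_call — items with X overlapped-by sync_call: audit, reindex.
Union: audit, reindex.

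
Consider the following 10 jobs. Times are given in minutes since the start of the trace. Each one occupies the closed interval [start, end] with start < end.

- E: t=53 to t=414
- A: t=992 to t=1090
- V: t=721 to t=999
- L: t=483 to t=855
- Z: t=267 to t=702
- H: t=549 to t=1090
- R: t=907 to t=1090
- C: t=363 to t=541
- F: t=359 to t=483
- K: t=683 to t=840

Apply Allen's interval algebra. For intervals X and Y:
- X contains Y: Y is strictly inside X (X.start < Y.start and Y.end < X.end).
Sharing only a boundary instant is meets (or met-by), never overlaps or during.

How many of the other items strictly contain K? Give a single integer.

2

Target K = [t=683, t=840].
A [t=992, t=1090] → after → no.
C [t=363, t=541] → before → no.
E [t=53, t=414] → before → no.
F [t=359, t=483] → before → no.
H [t=549, t=1090] → contains → counts.
L [t=483, t=855] → contains → counts.
R [t=907, t=1090] → after → no.
V [t=721, t=999] → overlapped-by → no.
Z [t=267, t=702] → overlaps → no.
Total: 2.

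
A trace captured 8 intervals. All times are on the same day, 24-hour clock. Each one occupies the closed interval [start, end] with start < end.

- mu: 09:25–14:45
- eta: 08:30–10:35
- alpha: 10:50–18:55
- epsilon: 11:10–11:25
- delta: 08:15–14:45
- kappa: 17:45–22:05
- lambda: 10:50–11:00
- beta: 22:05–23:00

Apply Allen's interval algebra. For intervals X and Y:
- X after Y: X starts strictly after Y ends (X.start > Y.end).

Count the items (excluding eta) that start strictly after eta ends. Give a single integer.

5

Target eta = [08:30, 10:35].
alpha [10:50, 18:55] → after → counts.
beta [22:05, 23:00] → after → counts.
delta [08:15, 14:45] → contains → no.
epsilon [11:10, 11:25] → after → counts.
kappa [17:45, 22:05] → after → counts.
lambda [10:50, 11:00] → after → counts.
mu [09:25, 14:45] → overlapped-by → no.
Total: 5.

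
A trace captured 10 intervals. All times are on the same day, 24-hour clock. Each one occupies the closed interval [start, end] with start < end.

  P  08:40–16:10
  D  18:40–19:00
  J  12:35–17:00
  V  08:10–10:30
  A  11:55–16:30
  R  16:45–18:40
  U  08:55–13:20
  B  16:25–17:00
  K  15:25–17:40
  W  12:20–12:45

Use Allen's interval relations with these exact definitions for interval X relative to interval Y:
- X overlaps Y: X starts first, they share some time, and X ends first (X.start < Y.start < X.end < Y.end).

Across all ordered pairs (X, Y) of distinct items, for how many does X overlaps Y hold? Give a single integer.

Checking all 90 ordered pairs for relation 'overlaps'; matching pairs in alphabetical order:
(A, B): A overlaps B ✓
(A, J): A overlaps J ✓
(A, K): A overlaps K ✓
(B, R): B overlaps R ✓
(J, K): J overlaps K ✓
(J, R): J overlaps R ✓
(K, R): K overlaps R ✓
(P, A): P overlaps A ✓
(P, J): P overlaps J ✓
(P, K): P overlaps K ✓
(U, A): U overlaps A ✓
(U, J): U overlaps J ✓
(V, P): V overlaps P ✓
(V, U): V overlaps U ✓
(W, J): W overlaps J ✓
Count: 15.

15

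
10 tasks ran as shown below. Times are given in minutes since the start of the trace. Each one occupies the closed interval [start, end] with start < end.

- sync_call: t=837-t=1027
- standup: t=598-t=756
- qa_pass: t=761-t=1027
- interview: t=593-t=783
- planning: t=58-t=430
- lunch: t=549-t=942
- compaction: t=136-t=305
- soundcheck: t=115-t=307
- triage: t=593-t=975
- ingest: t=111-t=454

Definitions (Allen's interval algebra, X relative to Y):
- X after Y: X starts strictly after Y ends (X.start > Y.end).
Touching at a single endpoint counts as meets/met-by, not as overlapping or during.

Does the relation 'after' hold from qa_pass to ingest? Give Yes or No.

Yes

qa_pass = [t=761, t=1027], ingest = [t=111, t=454].
Actual relation of qa_pass to ingest: after.
Asked whether 'after' holds → Yes.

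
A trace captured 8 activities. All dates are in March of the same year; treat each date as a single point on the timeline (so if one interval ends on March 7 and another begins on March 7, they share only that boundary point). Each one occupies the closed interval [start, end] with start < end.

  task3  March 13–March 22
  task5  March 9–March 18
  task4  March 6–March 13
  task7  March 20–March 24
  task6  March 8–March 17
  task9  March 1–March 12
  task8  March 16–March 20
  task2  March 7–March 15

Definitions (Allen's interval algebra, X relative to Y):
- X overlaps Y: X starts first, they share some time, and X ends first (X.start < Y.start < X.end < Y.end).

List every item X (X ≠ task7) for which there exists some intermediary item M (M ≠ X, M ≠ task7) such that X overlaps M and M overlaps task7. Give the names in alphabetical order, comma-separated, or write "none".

Target task7 = [March 20, March 24].
Intermediaries M with M overlaps task7: task3.
Via task3 — items with X overlaps task3: task2, task5, task6.
Union: task2, task5, task6.

task2, task5, task6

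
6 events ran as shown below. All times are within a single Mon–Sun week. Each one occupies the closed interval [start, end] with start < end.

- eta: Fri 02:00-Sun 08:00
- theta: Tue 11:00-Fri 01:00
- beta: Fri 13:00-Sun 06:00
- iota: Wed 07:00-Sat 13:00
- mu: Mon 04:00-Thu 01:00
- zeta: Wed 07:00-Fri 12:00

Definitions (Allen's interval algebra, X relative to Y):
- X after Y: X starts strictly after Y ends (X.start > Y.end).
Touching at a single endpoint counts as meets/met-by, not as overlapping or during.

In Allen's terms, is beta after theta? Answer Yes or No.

beta = [Fri 13:00, Sun 06:00], theta = [Tue 11:00, Fri 01:00].
Actual relation of beta to theta: after.
Asked whether 'after' holds → Yes.

Yes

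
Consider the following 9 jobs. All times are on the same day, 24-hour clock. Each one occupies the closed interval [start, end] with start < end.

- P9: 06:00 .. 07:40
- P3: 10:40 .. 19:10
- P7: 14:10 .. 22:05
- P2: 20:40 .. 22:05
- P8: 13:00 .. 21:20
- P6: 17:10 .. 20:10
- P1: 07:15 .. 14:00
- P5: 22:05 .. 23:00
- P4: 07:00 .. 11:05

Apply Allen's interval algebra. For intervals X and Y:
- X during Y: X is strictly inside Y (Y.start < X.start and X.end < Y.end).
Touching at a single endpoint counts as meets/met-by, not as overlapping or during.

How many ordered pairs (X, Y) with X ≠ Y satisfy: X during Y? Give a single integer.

2

Checking all 72 ordered pairs for relation 'during'; matching pairs in alphabetical order:
(P6, P7): P6 during P7 ✓
(P6, P8): P6 during P8 ✓
Count: 2.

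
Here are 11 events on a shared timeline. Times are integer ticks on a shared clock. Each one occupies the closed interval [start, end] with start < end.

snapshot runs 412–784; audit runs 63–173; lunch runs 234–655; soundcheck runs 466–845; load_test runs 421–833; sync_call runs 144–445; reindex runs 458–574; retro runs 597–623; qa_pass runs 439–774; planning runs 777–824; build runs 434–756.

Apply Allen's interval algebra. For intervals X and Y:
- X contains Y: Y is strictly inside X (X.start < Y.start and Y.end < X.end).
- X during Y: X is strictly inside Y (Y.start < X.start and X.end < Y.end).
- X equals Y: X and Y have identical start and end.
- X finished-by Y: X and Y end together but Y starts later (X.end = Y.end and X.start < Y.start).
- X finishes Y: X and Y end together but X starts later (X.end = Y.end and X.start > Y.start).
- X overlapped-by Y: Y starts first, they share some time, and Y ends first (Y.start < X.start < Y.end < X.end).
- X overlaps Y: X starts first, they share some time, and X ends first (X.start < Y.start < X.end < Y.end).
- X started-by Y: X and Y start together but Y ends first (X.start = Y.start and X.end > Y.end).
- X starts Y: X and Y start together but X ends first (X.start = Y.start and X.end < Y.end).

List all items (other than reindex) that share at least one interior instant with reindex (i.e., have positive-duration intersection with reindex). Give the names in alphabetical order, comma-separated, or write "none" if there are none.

build, load_test, lunch, qa_pass, snapshot, soundcheck

Target reindex = [458, 574].
audit [63, 173] → before → no.
build [434, 756] → contains → yes.
load_test [421, 833] → contains → yes.
lunch [234, 655] → contains → yes.
planning [777, 824] → after → no.
qa_pass [439, 774] → contains → yes.
retro [597, 623] → after → no.
snapshot [412, 784] → contains → yes.
soundcheck [466, 845] → overlapped-by → yes.
sync_call [144, 445] → before → no.
Result: build, load_test, lunch, qa_pass, snapshot, soundcheck.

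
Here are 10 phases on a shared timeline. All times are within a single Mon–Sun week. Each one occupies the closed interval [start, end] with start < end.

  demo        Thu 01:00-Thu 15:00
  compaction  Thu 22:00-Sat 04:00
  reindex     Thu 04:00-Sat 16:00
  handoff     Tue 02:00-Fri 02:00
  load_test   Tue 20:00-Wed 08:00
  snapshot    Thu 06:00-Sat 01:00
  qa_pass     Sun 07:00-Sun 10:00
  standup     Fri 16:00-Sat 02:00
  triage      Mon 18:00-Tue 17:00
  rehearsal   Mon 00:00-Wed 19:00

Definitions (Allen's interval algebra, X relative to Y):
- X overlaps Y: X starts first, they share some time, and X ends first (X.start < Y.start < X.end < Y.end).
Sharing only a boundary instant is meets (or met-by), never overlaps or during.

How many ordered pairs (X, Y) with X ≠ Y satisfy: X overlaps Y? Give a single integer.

9

Checking all 90 ordered pairs for relation 'overlaps'; matching pairs in alphabetical order:
(demo, reindex): demo overlaps reindex ✓
(demo, snapshot): demo overlaps snapshot ✓
(handoff, compaction): handoff overlaps compaction ✓
(handoff, reindex): handoff overlaps reindex ✓
(handoff, snapshot): handoff overlaps snapshot ✓
(rehearsal, handoff): rehearsal overlaps handoff ✓
(snapshot, compaction): snapshot overlaps compaction ✓
(snapshot, standup): snapshot overlaps standup ✓
(triage, handoff): triage overlaps handoff ✓
Count: 9.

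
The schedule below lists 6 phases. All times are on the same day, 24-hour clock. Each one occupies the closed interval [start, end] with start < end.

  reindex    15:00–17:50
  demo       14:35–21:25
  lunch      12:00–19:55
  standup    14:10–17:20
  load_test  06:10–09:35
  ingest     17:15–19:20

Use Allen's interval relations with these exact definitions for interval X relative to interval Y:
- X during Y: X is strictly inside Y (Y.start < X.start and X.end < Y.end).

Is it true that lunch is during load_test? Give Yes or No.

No

lunch = [12:00, 19:55], load_test = [06:10, 09:35].
Actual relation of lunch to load_test: after.
Asked whether 'during' holds → No.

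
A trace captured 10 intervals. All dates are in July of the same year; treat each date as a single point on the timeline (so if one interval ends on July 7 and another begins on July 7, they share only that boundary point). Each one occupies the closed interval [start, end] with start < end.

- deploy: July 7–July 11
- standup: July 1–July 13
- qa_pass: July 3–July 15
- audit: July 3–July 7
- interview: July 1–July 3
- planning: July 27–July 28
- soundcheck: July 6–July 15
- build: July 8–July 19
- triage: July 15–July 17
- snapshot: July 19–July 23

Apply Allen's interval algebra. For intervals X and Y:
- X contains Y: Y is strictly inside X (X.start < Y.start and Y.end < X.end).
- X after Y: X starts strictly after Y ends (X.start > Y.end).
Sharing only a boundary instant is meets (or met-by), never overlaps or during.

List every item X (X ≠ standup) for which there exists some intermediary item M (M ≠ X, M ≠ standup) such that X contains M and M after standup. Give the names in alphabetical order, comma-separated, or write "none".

Target standup = [July 1, July 13].
Intermediaries M with M after standup: planning, snapshot, triage.
Via planning — items with X contains planning: none.
Via snapshot — items with X contains snapshot: none.
Via triage — items with X contains triage: build.
Union: build.

build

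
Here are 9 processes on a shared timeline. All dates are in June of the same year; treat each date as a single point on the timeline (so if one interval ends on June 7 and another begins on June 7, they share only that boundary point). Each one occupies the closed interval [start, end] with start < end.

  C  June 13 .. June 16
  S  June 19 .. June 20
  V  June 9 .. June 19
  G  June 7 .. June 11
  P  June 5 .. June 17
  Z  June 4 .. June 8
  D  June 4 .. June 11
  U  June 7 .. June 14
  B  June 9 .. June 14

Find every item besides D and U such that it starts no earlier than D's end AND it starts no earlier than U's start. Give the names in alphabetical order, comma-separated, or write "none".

Conditions: its start is no earlier than D's end (X.start >= June 11) AND its start is no earlier than U's start (X.start >= June 7).
B: start June 9 >= June 11? ✗; start June 9 >= June 7? ✓ → no.
C: start June 13 >= June 11? ✓; start June 13 >= June 7? ✓ → yes.
G: start June 7 >= June 11? ✗; start June 7 >= June 7? ✓ → no.
P: start June 5 >= June 11? ✗; start June 5 >= June 7? ✗ → no.
S: start June 19 >= June 11? ✓; start June 19 >= June 7? ✓ → yes.
V: start June 9 >= June 11? ✗; start June 9 >= June 7? ✓ → no.
Z: start June 4 >= June 11? ✗; start June 4 >= June 7? ✗ → no.
Result: C, S.

C, S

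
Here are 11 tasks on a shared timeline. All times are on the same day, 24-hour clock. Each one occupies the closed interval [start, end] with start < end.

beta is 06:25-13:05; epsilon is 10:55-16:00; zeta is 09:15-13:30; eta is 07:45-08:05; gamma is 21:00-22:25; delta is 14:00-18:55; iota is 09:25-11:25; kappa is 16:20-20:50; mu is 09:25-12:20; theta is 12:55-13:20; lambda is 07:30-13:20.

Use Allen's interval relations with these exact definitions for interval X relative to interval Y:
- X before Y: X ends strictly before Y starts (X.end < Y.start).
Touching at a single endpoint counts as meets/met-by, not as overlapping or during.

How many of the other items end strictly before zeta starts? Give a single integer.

1

Target zeta = [09:15, 13:30].
beta [06:25, 13:05] → overlaps → no.
delta [14:00, 18:55] → after → no.
epsilon [10:55, 16:00] → overlapped-by → no.
eta [07:45, 08:05] → before → counts.
gamma [21:00, 22:25] → after → no.
iota [09:25, 11:25] → during → no.
kappa [16:20, 20:50] → after → no.
lambda [07:30, 13:20] → overlaps → no.
mu [09:25, 12:20] → during → no.
theta [12:55, 13:20] → during → no.
Total: 1.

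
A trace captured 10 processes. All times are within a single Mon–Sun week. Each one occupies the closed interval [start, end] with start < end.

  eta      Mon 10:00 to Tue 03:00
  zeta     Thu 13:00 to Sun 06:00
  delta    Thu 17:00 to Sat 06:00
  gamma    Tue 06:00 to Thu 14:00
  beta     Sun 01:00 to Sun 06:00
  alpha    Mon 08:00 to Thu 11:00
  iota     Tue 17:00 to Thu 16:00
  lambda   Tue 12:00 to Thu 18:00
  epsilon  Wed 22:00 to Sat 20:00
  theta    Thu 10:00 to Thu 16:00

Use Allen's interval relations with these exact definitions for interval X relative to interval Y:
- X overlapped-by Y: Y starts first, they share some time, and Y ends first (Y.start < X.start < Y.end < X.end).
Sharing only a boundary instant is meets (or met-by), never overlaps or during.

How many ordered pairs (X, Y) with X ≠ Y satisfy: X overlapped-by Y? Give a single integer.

17

Checking all 90 ordered pairs for relation 'overlapped-by'; matching pairs in alphabetical order:
(delta, lambda): delta overlapped-by lambda ✓
(epsilon, alpha): epsilon overlapped-by alpha ✓
(epsilon, gamma): epsilon overlapped-by gamma ✓
(epsilon, iota): epsilon overlapped-by iota ✓
(epsilon, lambda): epsilon overlapped-by lambda ✓
(gamma, alpha): gamma overlapped-by alpha ✓
(iota, alpha): iota overlapped-by alpha ✓
(iota, gamma): iota overlapped-by gamma ✓
(lambda, alpha): lambda overlapped-by alpha ✓
(lambda, gamma): lambda overlapped-by gamma ✓
(theta, alpha): theta overlapped-by alpha ✓
(theta, gamma): theta overlapped-by gamma ✓
(zeta, epsilon): zeta overlapped-by epsilon ✓
(zeta, gamma): zeta overlapped-by gamma ✓
(zeta, iota): zeta overlapped-by iota ✓
(zeta, lambda): zeta overlapped-by lambda ✓
(zeta, theta): zeta overlapped-by theta ✓
Count: 17.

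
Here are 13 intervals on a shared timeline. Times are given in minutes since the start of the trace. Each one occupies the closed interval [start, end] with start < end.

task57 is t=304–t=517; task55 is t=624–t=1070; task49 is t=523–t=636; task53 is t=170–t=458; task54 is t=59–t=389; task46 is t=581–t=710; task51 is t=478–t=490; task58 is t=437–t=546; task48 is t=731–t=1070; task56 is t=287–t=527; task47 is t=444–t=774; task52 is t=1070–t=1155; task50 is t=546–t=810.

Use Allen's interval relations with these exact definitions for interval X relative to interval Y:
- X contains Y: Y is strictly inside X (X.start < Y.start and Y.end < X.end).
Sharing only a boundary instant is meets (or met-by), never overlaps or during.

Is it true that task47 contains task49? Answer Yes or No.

task47 = [t=444, t=774], task49 = [t=523, t=636].
Actual relation of task47 to task49: contains.
Asked whether 'contains' holds → Yes.

Yes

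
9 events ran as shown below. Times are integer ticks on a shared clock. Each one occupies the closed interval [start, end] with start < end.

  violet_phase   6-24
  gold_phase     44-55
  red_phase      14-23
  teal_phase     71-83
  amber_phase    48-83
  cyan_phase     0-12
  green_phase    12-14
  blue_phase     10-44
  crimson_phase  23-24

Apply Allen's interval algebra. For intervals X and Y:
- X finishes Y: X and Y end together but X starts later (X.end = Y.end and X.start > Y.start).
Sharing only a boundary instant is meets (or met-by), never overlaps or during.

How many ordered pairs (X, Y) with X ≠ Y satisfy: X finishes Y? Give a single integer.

Checking all 72 ordered pairs for relation 'finishes'; matching pairs in alphabetical order:
(crimson_phase, violet_phase): crimson_phase finishes violet_phase ✓
(teal_phase, amber_phase): teal_phase finishes amber_phase ✓
Count: 2.

2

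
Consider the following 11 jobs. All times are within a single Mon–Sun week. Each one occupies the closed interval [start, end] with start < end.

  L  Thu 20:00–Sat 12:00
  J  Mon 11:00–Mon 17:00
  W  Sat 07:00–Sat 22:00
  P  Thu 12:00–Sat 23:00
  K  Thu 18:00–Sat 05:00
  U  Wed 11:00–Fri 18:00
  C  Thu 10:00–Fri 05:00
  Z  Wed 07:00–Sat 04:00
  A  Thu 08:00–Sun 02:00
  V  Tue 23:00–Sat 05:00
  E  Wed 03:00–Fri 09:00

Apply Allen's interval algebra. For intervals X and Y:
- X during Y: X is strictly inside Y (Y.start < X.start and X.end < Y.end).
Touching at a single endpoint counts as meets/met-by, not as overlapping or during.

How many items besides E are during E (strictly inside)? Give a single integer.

1

Target E = [Wed 03:00, Fri 09:00].
A [Thu 08:00, Sun 02:00] → overlapped-by → no.
C [Thu 10:00, Fri 05:00] → during → counts.
J [Mon 11:00, Mon 17:00] → before → no.
K [Thu 18:00, Sat 05:00] → overlapped-by → no.
L [Thu 20:00, Sat 12:00] → overlapped-by → no.
P [Thu 12:00, Sat 23:00] → overlapped-by → no.
U [Wed 11:00, Fri 18:00] → overlapped-by → no.
V [Tue 23:00, Sat 05:00] → contains → no.
W [Sat 07:00, Sat 22:00] → after → no.
Z [Wed 07:00, Sat 04:00] → overlapped-by → no.
Total: 1.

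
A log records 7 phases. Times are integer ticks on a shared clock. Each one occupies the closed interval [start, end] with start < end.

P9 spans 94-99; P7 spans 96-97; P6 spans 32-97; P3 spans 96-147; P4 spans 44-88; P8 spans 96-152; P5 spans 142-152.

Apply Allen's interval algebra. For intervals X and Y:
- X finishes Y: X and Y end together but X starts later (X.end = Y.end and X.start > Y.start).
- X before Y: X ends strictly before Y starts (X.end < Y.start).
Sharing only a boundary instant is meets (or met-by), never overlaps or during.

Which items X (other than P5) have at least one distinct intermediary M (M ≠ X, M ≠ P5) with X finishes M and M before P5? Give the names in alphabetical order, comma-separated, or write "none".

Target P5 = [142, 152].
Intermediaries M with M before P5: P4, P6, P7, P9.
Via P4 — items with X finishes P4: none.
Via P6 — items with X finishes P6: P7.
Via P7 — items with X finishes P7: none.
Via P9 — items with X finishes P9: none.
Union: P7.

P7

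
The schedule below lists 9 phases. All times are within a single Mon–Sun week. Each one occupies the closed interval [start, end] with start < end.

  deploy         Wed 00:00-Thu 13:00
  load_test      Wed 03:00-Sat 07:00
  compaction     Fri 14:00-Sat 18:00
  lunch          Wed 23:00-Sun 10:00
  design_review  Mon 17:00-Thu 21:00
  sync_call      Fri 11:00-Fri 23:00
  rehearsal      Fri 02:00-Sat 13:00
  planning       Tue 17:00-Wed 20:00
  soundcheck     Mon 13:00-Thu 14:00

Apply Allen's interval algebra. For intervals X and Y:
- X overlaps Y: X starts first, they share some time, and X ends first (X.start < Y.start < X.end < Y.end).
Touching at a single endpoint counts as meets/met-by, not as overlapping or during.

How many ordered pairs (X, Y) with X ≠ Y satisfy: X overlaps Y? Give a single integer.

14

Checking all 72 ordered pairs for relation 'overlaps'; matching pairs in alphabetical order:
(deploy, load_test): deploy overlaps load_test ✓
(deploy, lunch): deploy overlaps lunch ✓
(design_review, load_test): design_review overlaps load_test ✓
(design_review, lunch): design_review overlaps lunch ✓
(load_test, compaction): load_test overlaps compaction ✓
(load_test, lunch): load_test overlaps lunch ✓
(load_test, rehearsal): load_test overlaps rehearsal ✓
(planning, deploy): planning overlaps deploy ✓
(planning, load_test): planning overlaps load_test ✓
(rehearsal, compaction): rehearsal overlaps compaction ✓
(soundcheck, design_review): soundcheck overlaps design_review ✓
(soundcheck, load_test): soundcheck overlaps load_test ✓
(soundcheck, lunch): soundcheck overlaps lunch ✓
(sync_call, compaction): sync_call overlaps compaction ✓
Count: 14.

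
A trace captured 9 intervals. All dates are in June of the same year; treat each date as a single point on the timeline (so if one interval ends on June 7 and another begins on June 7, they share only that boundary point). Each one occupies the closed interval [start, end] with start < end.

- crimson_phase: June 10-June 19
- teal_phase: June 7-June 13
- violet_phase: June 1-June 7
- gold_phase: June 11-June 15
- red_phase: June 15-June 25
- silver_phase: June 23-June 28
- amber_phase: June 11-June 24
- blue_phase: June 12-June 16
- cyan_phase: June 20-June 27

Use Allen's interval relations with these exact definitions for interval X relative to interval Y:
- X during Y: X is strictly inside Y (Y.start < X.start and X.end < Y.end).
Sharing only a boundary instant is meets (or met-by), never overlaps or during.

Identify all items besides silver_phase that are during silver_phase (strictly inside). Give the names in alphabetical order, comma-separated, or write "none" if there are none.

none

Target silver_phase = [June 23, June 28].
amber_phase [June 11, June 24] → overlaps → no.
blue_phase [June 12, June 16] → before → no.
crimson_phase [June 10, June 19] → before → no.
cyan_phase [June 20, June 27] → overlaps → no.
gold_phase [June 11, June 15] → before → no.
red_phase [June 15, June 25] → overlaps → no.
teal_phase [June 7, June 13] → before → no.
violet_phase [June 1, June 7] → before → no.
Result: none.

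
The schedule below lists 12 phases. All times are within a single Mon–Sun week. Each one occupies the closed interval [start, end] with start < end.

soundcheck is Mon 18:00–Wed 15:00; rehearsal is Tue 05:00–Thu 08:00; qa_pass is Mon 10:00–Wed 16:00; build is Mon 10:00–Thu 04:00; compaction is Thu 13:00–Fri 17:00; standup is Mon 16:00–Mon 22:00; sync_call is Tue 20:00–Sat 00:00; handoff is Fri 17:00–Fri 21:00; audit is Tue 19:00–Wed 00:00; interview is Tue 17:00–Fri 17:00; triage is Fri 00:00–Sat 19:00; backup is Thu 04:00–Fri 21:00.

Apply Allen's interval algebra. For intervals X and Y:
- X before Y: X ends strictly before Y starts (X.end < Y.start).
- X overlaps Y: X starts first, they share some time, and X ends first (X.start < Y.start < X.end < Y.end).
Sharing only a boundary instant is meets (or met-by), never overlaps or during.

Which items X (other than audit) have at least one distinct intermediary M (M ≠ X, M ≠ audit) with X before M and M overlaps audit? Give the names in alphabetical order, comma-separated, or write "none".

Target audit = [Tue 19:00, Wed 00:00].
Intermediaries M with M overlaps audit: none.
Union: none.

none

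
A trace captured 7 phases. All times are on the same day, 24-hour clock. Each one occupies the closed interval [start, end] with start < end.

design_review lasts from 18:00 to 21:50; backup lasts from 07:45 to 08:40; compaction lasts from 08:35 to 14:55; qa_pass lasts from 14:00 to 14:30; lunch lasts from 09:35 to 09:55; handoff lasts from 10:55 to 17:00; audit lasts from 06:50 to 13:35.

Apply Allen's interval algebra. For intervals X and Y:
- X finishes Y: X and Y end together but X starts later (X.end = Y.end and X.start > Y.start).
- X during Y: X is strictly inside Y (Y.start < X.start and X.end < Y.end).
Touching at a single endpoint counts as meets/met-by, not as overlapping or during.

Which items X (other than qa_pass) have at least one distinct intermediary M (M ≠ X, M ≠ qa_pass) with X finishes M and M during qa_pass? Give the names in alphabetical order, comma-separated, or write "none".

Target qa_pass = [14:00, 14:30].
Intermediaries M with M during qa_pass: none.
Union: none.

none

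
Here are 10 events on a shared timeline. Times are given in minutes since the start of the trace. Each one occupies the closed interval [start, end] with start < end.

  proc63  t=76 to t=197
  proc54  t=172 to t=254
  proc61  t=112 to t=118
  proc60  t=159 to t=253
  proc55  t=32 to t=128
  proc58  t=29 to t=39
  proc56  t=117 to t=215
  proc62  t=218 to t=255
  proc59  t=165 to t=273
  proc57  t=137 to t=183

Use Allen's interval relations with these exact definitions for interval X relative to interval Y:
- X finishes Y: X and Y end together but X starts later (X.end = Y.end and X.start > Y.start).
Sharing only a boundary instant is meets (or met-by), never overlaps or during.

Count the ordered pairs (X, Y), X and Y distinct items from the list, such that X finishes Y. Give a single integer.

0

Checking all 90 ordered pairs for relation 'finishes'; matching pairs in alphabetical order:
No pair satisfies it.
Count: 0.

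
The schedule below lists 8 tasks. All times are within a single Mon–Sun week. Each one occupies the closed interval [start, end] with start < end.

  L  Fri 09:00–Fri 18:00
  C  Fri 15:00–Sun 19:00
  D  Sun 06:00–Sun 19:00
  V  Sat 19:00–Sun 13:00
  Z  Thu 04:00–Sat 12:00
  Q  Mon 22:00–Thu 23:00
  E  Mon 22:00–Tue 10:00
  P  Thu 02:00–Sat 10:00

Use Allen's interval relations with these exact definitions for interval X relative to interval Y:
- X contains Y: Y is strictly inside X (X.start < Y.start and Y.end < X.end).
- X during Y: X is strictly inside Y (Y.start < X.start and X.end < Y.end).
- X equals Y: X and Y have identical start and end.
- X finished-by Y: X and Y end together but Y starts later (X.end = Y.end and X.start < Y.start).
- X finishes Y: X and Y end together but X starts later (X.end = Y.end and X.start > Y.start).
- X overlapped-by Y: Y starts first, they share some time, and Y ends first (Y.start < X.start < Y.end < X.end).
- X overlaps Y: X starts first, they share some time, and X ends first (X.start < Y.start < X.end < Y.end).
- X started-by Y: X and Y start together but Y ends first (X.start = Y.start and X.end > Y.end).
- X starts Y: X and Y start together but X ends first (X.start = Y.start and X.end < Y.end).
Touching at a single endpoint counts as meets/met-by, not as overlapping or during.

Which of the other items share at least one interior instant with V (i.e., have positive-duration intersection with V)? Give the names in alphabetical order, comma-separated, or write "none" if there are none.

C, D

Target V = [Sat 19:00, Sun 13:00].
C [Fri 15:00, Sun 19:00] → contains → yes.
D [Sun 06:00, Sun 19:00] → overlapped-by → yes.
E [Mon 22:00, Tue 10:00] → before → no.
L [Fri 09:00, Fri 18:00] → before → no.
P [Thu 02:00, Sat 10:00] → before → no.
Q [Mon 22:00, Thu 23:00] → before → no.
Z [Thu 04:00, Sat 12:00] → before → no.
Result: C, D.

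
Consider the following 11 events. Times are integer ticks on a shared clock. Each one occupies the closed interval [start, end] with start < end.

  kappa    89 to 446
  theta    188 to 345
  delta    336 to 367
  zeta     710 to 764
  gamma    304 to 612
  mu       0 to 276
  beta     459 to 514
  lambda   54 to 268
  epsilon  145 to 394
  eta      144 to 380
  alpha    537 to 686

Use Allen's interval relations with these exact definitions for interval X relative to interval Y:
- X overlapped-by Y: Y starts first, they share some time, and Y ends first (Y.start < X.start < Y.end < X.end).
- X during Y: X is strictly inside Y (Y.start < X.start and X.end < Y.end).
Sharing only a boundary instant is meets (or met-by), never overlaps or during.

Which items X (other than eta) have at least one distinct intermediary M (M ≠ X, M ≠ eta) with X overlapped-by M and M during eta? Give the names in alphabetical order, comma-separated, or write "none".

delta, gamma

Target eta = [144, 380].
Intermediaries M with M during eta: delta, theta.
Via delta — items with X overlapped-by delta: none.
Via theta — items with X overlapped-by theta: delta, gamma.
Union: delta, gamma.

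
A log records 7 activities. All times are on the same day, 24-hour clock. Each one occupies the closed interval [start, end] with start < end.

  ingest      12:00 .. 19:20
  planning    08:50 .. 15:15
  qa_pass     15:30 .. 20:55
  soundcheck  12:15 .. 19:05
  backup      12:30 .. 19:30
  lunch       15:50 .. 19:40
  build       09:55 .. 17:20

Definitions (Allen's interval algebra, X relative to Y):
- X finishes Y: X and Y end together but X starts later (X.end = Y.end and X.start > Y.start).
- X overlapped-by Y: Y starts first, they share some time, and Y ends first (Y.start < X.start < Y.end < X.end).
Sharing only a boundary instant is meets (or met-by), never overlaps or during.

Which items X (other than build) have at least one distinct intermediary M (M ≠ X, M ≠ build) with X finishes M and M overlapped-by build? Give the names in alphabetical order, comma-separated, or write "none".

Target build = [09:55, 17:20].
Intermediaries M with M overlapped-by build: backup, ingest, lunch, qa_pass, soundcheck.
Via backup — items with X finishes backup: none.
Via ingest — items with X finishes ingest: none.
Via lunch — items with X finishes lunch: none.
Via qa_pass — items with X finishes qa_pass: none.
Via soundcheck — items with X finishes soundcheck: none.
Union: none.

none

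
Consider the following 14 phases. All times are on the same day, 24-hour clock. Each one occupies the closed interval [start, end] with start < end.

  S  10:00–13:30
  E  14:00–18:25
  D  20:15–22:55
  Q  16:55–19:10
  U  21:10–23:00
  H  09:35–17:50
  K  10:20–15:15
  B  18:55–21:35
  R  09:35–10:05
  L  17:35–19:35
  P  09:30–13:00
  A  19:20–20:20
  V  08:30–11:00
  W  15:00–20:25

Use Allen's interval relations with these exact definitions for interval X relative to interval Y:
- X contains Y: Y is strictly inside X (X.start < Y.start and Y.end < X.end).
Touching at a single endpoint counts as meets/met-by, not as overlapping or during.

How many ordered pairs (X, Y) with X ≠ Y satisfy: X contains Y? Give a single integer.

Checking all 182 ordered pairs for relation 'contains'; matching pairs in alphabetical order:
(B, A): B contains A ✓
(H, K): H contains K ✓
(H, S): H contains S ✓
(P, R): P contains R ✓
(V, R): V contains R ✓
(W, A): W contains A ✓
(W, L): W contains L ✓
(W, Q): W contains Q ✓
Count: 8.

8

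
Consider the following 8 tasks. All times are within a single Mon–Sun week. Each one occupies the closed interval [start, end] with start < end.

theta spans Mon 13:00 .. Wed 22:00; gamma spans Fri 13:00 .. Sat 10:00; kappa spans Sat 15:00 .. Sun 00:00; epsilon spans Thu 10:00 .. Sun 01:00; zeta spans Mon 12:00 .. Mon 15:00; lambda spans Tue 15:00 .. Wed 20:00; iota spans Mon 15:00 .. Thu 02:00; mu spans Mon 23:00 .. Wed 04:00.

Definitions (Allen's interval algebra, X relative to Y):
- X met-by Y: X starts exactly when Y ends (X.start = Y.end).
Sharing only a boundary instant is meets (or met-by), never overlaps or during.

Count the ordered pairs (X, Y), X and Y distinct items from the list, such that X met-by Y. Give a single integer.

Checking all 56 ordered pairs for relation 'met-by'; matching pairs in alphabetical order:
(iota, zeta): iota met-by zeta ✓
Count: 1.

1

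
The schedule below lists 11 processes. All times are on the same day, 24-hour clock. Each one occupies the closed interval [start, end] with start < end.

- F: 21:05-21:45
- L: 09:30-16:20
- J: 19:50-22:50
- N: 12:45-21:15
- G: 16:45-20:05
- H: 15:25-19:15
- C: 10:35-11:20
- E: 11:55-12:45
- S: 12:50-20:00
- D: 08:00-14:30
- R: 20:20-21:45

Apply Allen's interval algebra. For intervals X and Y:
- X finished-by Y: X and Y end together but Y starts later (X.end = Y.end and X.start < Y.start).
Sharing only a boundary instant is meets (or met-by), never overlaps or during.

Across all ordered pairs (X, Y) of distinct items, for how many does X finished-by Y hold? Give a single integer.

1

Checking all 110 ordered pairs for relation 'finished-by'; matching pairs in alphabetical order:
(R, F): R finished-by F ✓
Count: 1.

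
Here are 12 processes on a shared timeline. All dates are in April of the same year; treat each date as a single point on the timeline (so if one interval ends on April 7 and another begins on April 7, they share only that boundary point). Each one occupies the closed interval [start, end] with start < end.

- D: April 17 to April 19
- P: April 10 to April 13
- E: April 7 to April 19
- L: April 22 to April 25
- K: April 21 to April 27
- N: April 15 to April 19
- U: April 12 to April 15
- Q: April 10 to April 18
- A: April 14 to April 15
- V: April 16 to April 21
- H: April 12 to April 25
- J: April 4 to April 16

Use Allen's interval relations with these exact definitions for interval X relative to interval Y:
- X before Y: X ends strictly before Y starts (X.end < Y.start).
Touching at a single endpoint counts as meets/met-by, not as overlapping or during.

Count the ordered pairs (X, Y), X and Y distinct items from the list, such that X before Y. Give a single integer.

26

Checking all 132 ordered pairs for relation 'before'; matching pairs in alphabetical order:
(A, D): A before D ✓
(A, K): A before K ✓
(A, L): A before L ✓
(A, V): A before V ✓
(D, K): D before K ✓
(D, L): D before L ✓
(E, K): E before K ✓
(E, L): E before L ✓
(J, D): J before D ✓
(J, K): J before K ✓
(J, L): J before L ✓
(N, K): N before K ✓
(N, L): N before L ✓
(P, A): P before A ✓
(P, D): P before D ✓
(P, K): P before K ✓
(P, L): P before L ✓
(P, N): P before N ✓
(P, V): P before V ✓
(Q, K): Q before K ✓
(Q, L): Q before L ✓
(U, D): U before D ✓
(U, K): U before K ✓
(U, L): U before L ✓
... plus 2 further pairs not listed.
Count: 26.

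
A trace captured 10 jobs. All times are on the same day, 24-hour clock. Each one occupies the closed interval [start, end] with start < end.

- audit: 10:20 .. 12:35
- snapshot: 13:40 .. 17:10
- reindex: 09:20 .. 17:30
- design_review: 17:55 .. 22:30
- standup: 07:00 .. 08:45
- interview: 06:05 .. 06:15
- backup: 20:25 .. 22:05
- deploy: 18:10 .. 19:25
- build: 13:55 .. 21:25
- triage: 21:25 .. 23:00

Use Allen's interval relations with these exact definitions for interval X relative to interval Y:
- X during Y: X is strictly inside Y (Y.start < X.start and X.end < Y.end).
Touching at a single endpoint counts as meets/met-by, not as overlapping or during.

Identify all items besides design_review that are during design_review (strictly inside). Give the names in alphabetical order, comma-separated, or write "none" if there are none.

backup, deploy

Target design_review = [17:55, 22:30].
audit [10:20, 12:35] → before → no.
backup [20:25, 22:05] → during → yes.
build [13:55, 21:25] → overlaps → no.
deploy [18:10, 19:25] → during → yes.
interview [06:05, 06:15] → before → no.
reindex [09:20, 17:30] → before → no.
snapshot [13:40, 17:10] → before → no.
standup [07:00, 08:45] → before → no.
triage [21:25, 23:00] → overlapped-by → no.
Result: backup, deploy.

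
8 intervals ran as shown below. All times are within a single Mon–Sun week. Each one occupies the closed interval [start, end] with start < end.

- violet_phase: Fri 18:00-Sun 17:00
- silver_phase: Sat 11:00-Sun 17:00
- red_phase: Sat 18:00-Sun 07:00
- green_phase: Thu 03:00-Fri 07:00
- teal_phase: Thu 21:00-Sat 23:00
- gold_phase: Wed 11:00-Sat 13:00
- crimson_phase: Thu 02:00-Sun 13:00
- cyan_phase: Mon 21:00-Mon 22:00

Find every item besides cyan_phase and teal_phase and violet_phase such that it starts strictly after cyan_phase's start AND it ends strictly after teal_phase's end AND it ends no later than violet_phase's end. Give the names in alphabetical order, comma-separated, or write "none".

crimson_phase, red_phase, silver_phase

Conditions: its start is strictly after cyan_phase's start (X.start > Mon 21:00) AND its end is strictly after teal_phase's end (X.end > Sat 23:00) AND its end is no later than violet_phase's end (X.end <= Sun 17:00).
crimson_phase: start Thu 02:00 > Mon 21:00? ✓; end Sun 13:00 > Sat 23:00? ✓; end Sun 13:00 <= Sun 17:00? ✓ → yes.
gold_phase: start Wed 11:00 > Mon 21:00? ✓; end Sat 13:00 > Sat 23:00? ✗; end Sat 13:00 <= Sun 17:00? ✓ → no.
green_phase: start Thu 03:00 > Mon 21:00? ✓; end Fri 07:00 > Sat 23:00? ✗; end Fri 07:00 <= Sun 17:00? ✓ → no.
red_phase: start Sat 18:00 > Mon 21:00? ✓; end Sun 07:00 > Sat 23:00? ✓; end Sun 07:00 <= Sun 17:00? ✓ → yes.
silver_phase: start Sat 11:00 > Mon 21:00? ✓; end Sun 17:00 > Sat 23:00? ✓; end Sun 17:00 <= Sun 17:00? ✓ → yes.
Result: crimson_phase, red_phase, silver_phase.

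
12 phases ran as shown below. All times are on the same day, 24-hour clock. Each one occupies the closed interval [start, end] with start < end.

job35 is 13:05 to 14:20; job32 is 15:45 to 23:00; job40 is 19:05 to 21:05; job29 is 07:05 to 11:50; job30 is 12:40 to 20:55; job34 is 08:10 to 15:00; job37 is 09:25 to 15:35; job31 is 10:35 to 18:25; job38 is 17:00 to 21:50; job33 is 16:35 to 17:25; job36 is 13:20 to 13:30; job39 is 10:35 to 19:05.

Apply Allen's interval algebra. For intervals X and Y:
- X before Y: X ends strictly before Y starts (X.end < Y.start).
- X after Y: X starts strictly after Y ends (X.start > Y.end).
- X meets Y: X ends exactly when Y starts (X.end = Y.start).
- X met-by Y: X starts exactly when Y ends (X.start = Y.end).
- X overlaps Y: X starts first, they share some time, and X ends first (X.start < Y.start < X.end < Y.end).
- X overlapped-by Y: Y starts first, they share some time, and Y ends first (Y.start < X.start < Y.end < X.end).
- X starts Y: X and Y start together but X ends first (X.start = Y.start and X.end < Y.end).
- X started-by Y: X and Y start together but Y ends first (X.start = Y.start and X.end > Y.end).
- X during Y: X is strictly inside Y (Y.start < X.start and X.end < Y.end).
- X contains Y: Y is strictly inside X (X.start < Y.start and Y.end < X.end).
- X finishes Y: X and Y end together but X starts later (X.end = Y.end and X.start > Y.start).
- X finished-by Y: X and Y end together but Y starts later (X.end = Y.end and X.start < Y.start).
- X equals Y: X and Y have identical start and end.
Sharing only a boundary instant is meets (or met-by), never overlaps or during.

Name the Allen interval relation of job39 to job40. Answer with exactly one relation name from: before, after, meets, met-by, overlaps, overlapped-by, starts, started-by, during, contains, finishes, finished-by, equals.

meets

job39 = [10:35, 19:05]; job40 = [19:05, 21:05].
Compare endpoints: job39.start < job40.start, job39.start < job40.end, job39.end = job40.start, job39.end < job40.end.
That pattern is 'meets'.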